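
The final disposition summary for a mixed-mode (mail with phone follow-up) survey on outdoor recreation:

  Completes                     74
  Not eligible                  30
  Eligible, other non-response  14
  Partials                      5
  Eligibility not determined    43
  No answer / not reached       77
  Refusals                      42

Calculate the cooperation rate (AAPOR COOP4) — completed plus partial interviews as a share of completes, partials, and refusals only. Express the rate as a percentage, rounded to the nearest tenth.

65.3%

Top: 74 + 5 = 79
Base: 74 + 5 + 42 = 121
COOP4 = 79 / 121 = 0.6529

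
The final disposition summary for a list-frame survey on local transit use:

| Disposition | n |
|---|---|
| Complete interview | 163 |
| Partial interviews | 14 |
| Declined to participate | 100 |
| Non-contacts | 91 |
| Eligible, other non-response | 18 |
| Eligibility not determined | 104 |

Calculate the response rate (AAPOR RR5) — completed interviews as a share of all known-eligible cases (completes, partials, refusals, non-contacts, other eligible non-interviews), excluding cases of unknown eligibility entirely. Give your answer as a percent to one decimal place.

42.2%

Top = 163
Base = 163 + 14 + 100 + 91 + 18 = 386
RR5 = 163 / 386 = 0.4223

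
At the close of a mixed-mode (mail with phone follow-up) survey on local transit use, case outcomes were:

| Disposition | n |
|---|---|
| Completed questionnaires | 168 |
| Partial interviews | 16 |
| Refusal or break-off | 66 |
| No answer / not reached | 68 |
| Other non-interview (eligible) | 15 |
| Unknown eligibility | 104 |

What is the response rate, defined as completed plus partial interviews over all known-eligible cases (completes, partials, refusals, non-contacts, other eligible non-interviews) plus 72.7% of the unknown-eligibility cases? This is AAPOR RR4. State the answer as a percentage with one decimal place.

45.0%

Numerator → 168 + 16 = 184
Known eligible → 168 + 16 + 66 + 68 + 15 = 333
Eligible share of unknowns → 0.7270 × 104 = 75.61
Denom → 333 + 75.61 = 408.61
RR4 = 184 / 408.61 = 0.4503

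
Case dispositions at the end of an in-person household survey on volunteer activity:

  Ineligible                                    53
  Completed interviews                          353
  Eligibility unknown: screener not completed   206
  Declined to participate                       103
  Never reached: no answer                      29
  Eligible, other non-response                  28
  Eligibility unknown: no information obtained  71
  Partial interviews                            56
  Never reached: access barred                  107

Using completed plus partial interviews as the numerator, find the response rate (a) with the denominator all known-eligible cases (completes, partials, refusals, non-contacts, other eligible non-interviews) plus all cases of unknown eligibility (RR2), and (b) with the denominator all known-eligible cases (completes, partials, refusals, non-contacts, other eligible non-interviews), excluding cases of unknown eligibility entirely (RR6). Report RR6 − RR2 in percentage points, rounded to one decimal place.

17.6

Never reached = 29 + 107 = 136
Eligibility not determined = 206 + 71 = 277
Num → 353 + 56 = 409
Base → 353 + 56 + 103 + 136 + 28 + 277 = 953
RR2 = 409 / 953 = 0.4292
Base → 353 + 56 + 103 + 136 + 28 = 676
RR6 = 409 / 676 = 0.6050
Difference = 60.50 − 42.92 = 17.58 percentage points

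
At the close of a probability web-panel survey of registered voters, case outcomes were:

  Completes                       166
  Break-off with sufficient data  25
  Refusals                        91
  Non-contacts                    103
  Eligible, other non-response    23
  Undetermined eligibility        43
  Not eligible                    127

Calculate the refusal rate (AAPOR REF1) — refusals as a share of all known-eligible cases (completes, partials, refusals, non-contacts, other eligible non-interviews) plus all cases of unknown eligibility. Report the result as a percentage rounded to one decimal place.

Numerator → 91
Denom → 166 + 25 + 91 + 103 + 23 + 43 = 451
REF1 = 91 / 451 = 0.2018

20.2%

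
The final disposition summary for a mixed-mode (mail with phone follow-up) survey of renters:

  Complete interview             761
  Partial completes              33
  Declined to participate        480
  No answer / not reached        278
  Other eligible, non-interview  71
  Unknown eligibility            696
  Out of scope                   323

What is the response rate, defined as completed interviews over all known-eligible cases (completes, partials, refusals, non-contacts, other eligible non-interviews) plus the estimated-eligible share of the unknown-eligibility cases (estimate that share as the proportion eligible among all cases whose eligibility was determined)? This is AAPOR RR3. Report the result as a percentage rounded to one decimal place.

Top: 761
Eligible (known): 761 + 33 + 480 + 278 + 71 = 1623
e = 1623 / (1623 + 323) = 1623 / 1946 = 0.8340
Estimated eligible among unknowns: 0.8340 × 696 = 580.46
Denom: 1623 + 580.46 = 2203.46
RR3 = 761 / 2203.46 = 0.3454

34.5%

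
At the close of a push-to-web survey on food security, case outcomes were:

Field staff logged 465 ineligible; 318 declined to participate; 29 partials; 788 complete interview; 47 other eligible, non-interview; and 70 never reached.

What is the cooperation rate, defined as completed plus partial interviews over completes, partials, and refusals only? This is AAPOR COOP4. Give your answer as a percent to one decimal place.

Top: 788 + 29 = 817
Denominator: 788 + 29 + 318 = 1135
COOP4 = 817 / 1135 = 0.7198

72.0%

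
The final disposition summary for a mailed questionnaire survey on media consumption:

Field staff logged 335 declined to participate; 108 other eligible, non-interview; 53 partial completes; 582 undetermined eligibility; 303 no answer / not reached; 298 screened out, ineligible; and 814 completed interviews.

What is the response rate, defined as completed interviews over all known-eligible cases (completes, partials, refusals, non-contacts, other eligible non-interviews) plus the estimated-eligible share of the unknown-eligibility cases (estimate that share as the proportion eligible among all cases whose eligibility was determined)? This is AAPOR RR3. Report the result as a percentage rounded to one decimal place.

Num: 814
Known eligible: 814 + 53 + 335 + 303 + 108 = 1613
e = 1613 / (1613 + 298) = 1613 / 1911 = 0.8441
Eligible share of unknowns: 0.8441 × 582 = 491.27
Base: 1613 + 491.27 = 2104.27
RR3 = 814 / 2104.27 = 0.3868

38.7%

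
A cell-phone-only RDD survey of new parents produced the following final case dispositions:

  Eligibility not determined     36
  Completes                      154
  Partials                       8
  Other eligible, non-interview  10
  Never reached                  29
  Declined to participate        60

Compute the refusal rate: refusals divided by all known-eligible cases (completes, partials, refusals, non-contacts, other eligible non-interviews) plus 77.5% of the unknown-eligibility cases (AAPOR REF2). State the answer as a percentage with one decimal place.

Top → 60
Eligible (known) → 154 + 8 + 60 + 29 + 10 = 261
Estimated eligible among unknowns → 0.7750 × 36 = 27.90
Base → 261 + 27.90 = 288.90
REF2 = 60 / 288.90 = 0.2077

20.8%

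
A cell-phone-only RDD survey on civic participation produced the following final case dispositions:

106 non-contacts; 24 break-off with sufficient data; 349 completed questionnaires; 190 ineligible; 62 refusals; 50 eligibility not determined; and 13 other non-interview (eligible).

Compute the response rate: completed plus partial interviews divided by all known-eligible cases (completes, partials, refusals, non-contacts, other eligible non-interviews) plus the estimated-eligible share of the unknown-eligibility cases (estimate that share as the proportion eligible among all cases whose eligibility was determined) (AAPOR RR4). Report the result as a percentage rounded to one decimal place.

63.1%

Numerator → 349 + 24 = 373
Known eligible → 349 + 24 + 62 + 106 + 13 = 554
e = 554 / (554 + 190) = 554 / 744 = 0.7446
Estimated eligible among unknowns → 0.7446 × 50 = 37.23
Denom → 554 + 37.23 = 591.23
RR4 = 373 / 591.23 = 0.6309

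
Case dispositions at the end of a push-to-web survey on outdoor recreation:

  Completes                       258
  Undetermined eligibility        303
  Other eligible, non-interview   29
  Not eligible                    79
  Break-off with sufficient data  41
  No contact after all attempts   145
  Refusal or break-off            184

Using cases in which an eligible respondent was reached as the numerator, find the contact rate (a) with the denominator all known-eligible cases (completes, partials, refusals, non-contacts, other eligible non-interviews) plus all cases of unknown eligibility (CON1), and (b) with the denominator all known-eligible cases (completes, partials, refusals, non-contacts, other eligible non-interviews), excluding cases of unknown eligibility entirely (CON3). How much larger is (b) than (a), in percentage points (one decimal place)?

24.6

Top → 258 + 41 + 184 + 29 = 512
Base → 258 + 41 + 184 + 145 + 29 + 303 = 960
CON1 = 512 / 960 = 0.5333
Base → 258 + 41 + 184 + 145 + 29 = 657
CON3 = 512 / 657 = 0.7793
Difference = 77.93 − 53.33 = 24.60 percentage points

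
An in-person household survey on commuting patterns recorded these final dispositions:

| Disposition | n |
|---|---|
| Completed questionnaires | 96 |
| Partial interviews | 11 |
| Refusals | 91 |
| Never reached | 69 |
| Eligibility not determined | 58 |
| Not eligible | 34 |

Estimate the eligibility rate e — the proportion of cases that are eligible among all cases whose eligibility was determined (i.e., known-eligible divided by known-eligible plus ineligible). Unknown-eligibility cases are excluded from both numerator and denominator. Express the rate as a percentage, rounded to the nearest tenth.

88.7%

Known eligible = 96 + 11 + 91 + 69 = 267
e = 267 / (267 + 34) = 267 / 301 = 0.8870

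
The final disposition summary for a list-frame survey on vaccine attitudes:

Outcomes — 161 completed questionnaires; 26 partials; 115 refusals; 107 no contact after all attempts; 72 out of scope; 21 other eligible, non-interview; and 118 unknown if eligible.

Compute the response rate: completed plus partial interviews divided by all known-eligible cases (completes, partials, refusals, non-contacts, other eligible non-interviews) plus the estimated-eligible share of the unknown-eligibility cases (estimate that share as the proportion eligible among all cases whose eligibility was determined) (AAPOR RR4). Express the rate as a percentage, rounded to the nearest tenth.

Numerator → 161 + 26 = 187
Known eligible → 161 + 26 + 115 + 107 + 21 = 430
e = 430 / (430 + 72) = 430 / 502 = 0.8566
e × U → 0.8566 × 118 = 101.08
Base → 430 + 101.08 = 531.08
RR4 = 187 / 531.08 = 0.3521

35.2%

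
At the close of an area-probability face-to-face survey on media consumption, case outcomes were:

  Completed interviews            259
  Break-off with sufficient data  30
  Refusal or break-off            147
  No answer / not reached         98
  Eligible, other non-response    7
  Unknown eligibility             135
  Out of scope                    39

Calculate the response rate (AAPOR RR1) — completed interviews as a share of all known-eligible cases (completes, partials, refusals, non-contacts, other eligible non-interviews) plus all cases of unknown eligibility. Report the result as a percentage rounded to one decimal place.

38.3%

Num = 259
Base = 259 + 30 + 147 + 98 + 7 + 135 = 676
RR1 = 259 / 676 = 0.3831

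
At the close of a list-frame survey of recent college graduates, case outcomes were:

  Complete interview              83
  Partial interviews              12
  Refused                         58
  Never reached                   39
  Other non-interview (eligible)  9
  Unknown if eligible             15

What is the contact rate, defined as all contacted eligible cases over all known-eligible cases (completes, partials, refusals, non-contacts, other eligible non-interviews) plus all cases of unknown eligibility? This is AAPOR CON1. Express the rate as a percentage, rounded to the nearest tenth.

75.0%

Top → 83 + 12 + 58 + 9 = 162
Denominator → 83 + 12 + 58 + 39 + 9 + 15 = 216
CON1 = 162 / 216 = 0.7500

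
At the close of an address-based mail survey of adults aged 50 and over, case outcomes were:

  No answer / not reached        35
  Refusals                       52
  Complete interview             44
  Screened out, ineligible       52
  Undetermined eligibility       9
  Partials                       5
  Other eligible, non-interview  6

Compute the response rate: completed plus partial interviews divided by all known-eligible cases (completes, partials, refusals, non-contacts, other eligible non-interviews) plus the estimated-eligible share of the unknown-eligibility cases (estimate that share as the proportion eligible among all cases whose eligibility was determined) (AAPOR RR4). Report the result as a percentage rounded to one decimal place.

Numerator = 44 + 5 = 49
Eligible (known) = 44 + 5 + 52 + 35 + 6 = 142
e = 142 / (142 + 52) = 142 / 194 = 0.7320
e × U = 0.7320 × 9 = 6.59
Base = 142 + 6.59 = 148.59
RR4 = 49 / 148.59 = 0.3298

33.0%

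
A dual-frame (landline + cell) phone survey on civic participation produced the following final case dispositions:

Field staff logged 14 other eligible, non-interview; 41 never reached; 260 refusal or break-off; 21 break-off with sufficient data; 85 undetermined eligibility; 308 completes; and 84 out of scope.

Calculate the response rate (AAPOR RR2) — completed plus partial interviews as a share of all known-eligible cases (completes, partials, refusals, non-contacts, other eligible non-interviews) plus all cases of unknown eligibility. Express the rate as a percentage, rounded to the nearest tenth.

45.1%

Num: 308 + 21 = 329
Denom: 308 + 21 + 260 + 41 + 14 + 85 = 729
RR2 = 329 / 729 = 0.4513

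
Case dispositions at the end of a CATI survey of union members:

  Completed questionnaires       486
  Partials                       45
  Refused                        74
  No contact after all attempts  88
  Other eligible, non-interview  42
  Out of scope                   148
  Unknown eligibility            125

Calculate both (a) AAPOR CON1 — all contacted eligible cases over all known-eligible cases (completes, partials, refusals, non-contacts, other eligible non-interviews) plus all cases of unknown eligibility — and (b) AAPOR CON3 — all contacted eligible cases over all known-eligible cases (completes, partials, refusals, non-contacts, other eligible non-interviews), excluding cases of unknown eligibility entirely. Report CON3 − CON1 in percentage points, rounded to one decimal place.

12.8

Num: 486 + 45 + 74 + 42 = 647
Denominator: 486 + 45 + 74 + 88 + 42 + 125 = 860
CON1 = 647 / 860 = 0.7523
Denominator: 486 + 45 + 74 + 88 + 42 = 735
CON3 = 647 / 735 = 0.8803
Difference = 88.03 − 75.23 = 12.80 percentage points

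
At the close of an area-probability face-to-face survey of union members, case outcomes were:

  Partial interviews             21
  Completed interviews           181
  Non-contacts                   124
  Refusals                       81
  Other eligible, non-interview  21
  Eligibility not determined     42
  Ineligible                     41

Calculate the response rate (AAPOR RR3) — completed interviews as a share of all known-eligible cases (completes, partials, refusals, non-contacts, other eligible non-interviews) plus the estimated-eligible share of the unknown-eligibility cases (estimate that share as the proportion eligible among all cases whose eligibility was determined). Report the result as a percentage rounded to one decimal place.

Numerator = 181
Known eligible = 181 + 21 + 81 + 124 + 21 = 428
e = 428 / (428 + 41) = 428 / 469 = 0.9126
Eligible share of unknowns = 0.9126 × 42 = 38.33
Base = 428 + 38.33 = 466.33
RR3 = 181 / 466.33 = 0.3881

38.8%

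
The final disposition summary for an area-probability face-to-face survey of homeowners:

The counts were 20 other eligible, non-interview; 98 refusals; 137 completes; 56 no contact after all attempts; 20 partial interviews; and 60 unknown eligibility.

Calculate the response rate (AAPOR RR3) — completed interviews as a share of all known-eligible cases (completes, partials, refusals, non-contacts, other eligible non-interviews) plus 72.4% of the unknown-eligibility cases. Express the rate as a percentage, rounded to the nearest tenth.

Numerator: 137
Known eligible: 137 + 20 + 98 + 56 + 20 = 331
Estimated eligible among unknowns: 0.7240 × 60 = 43.44
Denominator: 331 + 43.44 = 374.44
RR3 = 137 / 374.44 = 0.3659

36.6%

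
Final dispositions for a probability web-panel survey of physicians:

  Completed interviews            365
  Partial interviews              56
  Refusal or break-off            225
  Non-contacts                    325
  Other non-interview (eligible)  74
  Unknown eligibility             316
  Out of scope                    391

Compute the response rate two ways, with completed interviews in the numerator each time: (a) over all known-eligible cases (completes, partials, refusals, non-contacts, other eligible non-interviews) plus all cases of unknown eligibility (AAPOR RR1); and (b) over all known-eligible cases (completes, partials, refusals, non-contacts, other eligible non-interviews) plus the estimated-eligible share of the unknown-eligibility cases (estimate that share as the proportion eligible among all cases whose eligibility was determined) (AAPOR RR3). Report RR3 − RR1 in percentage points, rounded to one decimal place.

Num: 365
Denom: 365 + 56 + 225 + 325 + 74 + 316 = 1361
RR1 = 365 / 1361 = 0.2682
Determined eligible: 365 + 56 + 225 + 325 + 74 = 1045
e = 1045 / (1045 + 391) = 1045 / 1436 = 0.7277
e × U: 0.7277 × 316 = 229.95
Denom: 1045 + 229.95 = 1274.95
RR3 = 365 / 1274.95 = 0.2863
Difference = 28.63 − 26.82 = 1.81 percentage points

1.8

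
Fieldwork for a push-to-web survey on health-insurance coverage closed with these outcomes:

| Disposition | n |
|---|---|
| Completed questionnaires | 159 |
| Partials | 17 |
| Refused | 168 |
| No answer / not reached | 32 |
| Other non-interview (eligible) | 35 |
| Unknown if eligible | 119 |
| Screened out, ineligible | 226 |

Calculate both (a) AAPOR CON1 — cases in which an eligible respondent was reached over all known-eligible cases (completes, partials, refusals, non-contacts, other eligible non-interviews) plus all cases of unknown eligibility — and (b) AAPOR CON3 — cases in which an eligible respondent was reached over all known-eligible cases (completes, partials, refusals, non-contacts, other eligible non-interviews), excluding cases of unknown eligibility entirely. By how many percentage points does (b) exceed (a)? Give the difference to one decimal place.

20.7

Numerator = 159 + 17 + 168 + 35 = 379
Base = 159 + 17 + 168 + 32 + 35 + 119 = 530
CON1 = 379 / 530 = 0.7151
Base = 159 + 17 + 168 + 32 + 35 = 411
CON3 = 379 / 411 = 0.9221
Difference = 92.21 − 71.51 = 20.70 percentage points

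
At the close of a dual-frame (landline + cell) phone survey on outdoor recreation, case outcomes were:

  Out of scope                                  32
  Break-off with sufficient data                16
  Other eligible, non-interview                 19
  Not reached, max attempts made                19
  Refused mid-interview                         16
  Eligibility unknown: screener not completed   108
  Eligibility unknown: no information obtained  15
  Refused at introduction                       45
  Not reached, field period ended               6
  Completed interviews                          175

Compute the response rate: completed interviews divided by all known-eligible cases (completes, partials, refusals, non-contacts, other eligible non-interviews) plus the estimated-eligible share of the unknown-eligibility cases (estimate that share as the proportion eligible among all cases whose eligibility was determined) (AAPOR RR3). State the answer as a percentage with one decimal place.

43.0%

Declined to participate = 45 + 16 = 61
No answer / not reached = 6 + 19 = 25
Unknown if eligible = 108 + 15 = 123
Top: 175
Determined eligible: 175 + 16 + 61 + 25 + 19 = 296
e = 296 / (296 + 32) = 296 / 328 = 0.9024
Estimated eligible among unknowns: 0.9024 × 123 = 111.00
Denominator: 296 + 111.00 = 407.00
RR3 = 175 / 407.00 = 0.4300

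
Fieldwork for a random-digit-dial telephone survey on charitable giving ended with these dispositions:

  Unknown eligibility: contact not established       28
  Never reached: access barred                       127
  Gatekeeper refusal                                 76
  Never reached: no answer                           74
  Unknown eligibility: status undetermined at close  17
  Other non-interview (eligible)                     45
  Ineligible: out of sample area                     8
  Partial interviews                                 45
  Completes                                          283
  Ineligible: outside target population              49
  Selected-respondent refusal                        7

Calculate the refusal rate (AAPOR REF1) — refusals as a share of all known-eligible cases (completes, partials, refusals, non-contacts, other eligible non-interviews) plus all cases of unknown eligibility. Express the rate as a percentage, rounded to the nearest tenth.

Refusals = 76 + 7 = 83
Non-contacts = 74 + 127 = 201
Eligibility not determined = 28 + 17 = 45
Ineligible = 49 + 8 = 57
Top → 83
Denom → 283 + 45 + 83 + 201 + 45 + 45 = 702
REF1 = 83 / 702 = 0.1182

11.8%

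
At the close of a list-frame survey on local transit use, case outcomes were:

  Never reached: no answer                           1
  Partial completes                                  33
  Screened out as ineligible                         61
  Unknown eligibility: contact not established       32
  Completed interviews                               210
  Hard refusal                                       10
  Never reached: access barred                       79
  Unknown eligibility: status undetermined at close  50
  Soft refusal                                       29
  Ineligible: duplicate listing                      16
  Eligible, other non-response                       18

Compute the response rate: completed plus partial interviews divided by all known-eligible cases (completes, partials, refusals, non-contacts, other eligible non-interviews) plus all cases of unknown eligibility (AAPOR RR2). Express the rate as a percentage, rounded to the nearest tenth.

52.6%

Refused = 10 + 29 = 39
No contact after all attempts = 1 + 79 = 80
Unknown eligibility = 32 + 50 = 82
Screened out, ineligible = 61 + 16 = 77
Num: 210 + 33 = 243
Denominator: 210 + 33 + 39 + 80 + 18 + 82 = 462
RR2 = 243 / 462 = 0.5260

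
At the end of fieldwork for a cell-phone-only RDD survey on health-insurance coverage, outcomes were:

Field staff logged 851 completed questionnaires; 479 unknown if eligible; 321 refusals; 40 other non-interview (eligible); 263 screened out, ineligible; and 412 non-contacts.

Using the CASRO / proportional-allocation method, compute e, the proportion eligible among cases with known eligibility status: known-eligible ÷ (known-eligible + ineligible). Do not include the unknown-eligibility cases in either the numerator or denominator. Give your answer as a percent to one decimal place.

Eligible (known): 851 + 321 + 412 + 40 = 1624
e = 1624 / (1624 + 263) = 1624 / 1887 = 0.8606

86.1%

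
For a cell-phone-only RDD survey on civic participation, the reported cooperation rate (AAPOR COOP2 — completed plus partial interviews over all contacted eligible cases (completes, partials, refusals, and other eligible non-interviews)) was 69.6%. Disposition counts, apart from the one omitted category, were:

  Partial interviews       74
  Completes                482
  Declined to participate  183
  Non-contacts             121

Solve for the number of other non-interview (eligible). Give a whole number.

60

Num = 482 + 74 = 556
COOP2 = 556 / D = 0.696
D = 556 / 0.696 = 798.9
Remaining denominator categories sum to 739
other non-interview (eligible) = 798.9 − 739 ≈ 60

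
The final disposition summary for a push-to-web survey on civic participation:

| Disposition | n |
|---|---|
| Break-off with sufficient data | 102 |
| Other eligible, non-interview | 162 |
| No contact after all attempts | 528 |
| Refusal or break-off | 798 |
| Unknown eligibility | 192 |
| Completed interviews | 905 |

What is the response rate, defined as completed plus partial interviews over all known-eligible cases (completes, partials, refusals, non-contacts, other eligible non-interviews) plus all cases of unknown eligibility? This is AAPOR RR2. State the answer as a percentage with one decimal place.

37.5%

Num = 905 + 102 = 1007
Denom = 905 + 102 + 798 + 528 + 162 + 192 = 2687
RR2 = 1007 / 2687 = 0.3748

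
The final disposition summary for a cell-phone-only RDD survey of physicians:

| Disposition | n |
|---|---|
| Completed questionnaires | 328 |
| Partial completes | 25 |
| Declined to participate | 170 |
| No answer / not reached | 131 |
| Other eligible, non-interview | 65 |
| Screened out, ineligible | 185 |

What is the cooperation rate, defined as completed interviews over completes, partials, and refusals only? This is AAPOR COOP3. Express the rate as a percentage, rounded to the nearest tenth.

62.7%

Numerator: 328
Denominator: 328 + 25 + 170 = 523
COOP3 = 328 / 523 = 0.6272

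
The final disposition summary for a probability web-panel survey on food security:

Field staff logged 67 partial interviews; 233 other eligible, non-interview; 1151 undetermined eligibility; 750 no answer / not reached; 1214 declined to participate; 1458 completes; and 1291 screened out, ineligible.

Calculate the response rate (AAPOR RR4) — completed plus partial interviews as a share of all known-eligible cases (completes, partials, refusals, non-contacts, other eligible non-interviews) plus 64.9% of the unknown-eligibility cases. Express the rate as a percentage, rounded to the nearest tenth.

Num: 1458 + 67 = 1525
Known eligible: 1458 + 67 + 1214 + 750 + 233 = 3722
Estimated eligible among unknowns: 0.6490 × 1151 = 747.00
Denom: 3722 + 747.00 = 4469.00
RR4 = 1525 / 4469.00 = 0.3412

34.1%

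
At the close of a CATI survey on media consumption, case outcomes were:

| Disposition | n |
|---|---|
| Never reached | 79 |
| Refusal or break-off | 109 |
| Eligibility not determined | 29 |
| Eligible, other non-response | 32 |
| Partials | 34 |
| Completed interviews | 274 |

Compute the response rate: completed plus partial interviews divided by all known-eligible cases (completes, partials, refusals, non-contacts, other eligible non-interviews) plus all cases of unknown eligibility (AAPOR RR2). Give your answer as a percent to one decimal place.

55.3%

Top = 274 + 34 = 308
Denom = 274 + 34 + 109 + 79 + 32 + 29 = 557
RR2 = 308 / 557 = 0.5530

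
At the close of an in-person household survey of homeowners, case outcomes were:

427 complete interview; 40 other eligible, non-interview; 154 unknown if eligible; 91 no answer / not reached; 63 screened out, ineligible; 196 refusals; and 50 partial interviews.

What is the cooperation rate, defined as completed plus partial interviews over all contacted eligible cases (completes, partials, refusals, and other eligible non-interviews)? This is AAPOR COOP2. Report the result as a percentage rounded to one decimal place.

Top → 427 + 50 = 477
Base → 427 + 50 + 196 + 40 = 713
COOP2 = 477 / 713 = 0.6690

66.9%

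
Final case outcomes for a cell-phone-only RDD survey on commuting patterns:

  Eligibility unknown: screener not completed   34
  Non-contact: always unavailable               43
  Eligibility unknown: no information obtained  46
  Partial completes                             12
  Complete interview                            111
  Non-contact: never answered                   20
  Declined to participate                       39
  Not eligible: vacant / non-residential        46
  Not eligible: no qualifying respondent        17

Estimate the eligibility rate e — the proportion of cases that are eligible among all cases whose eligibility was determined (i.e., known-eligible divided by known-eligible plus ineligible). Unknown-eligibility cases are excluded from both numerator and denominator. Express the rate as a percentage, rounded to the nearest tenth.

No contact after all attempts = 20 + 43 = 63
Unknown eligibility = 34 + 46 = 80
Ineligible = 17 + 46 = 63
Eligible (known) → 111 + 12 + 39 + 63 = 225
e = 225 / (225 + 63) = 225 / 288 = 0.7812

78.1%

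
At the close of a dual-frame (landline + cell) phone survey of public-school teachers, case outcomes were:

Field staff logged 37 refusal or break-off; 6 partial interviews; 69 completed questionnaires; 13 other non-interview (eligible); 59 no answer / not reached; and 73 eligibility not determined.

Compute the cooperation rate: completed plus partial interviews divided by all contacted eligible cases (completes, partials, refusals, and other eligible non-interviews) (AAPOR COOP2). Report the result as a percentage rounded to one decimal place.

60.0%

Num: 69 + 6 = 75
Base: 69 + 6 + 37 + 13 = 125
COOP2 = 75 / 125 = 0.6000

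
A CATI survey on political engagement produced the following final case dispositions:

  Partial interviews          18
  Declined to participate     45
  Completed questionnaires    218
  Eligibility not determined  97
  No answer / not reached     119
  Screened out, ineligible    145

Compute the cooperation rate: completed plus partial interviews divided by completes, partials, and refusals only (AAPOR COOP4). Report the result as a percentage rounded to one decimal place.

Top = 218 + 18 = 236
Denominator = 218 + 18 + 45 = 281
COOP4 = 236 / 281 = 0.8399

84.0%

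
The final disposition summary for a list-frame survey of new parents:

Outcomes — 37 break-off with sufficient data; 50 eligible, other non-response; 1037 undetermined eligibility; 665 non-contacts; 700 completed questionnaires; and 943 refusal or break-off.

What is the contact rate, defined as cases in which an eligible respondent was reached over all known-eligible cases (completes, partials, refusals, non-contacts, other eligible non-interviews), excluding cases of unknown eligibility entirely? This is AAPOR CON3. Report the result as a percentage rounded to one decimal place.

Top: 700 + 37 + 943 + 50 = 1730
Base: 700 + 37 + 943 + 665 + 50 = 2395
CON3 = 1730 / 2395 = 0.7223

72.2%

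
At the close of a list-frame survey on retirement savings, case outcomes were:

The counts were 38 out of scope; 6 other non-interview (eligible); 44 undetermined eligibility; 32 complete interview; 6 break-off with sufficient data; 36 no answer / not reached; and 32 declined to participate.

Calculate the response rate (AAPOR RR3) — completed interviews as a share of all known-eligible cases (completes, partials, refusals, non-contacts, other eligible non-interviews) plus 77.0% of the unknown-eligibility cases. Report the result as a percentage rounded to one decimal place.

Top → 32
Determined eligible → 32 + 6 + 32 + 36 + 6 = 112
Estimated eligible among unknowns → 0.7700 × 44 = 33.88
Denom → 112 + 33.88 = 145.88
RR3 = 32 / 145.88 = 0.2194

21.9%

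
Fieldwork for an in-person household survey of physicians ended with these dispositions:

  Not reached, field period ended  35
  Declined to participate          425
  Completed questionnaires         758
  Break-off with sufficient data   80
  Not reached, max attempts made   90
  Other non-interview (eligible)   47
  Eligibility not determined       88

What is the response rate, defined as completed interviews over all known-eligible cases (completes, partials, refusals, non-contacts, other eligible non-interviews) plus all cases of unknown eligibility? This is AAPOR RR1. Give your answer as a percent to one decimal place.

Non-contacts = 35 + 90 = 125
Numerator → 758
Denominator → 758 + 80 + 425 + 125 + 47 + 88 = 1523
RR1 = 758 / 1523 = 0.4977

49.8%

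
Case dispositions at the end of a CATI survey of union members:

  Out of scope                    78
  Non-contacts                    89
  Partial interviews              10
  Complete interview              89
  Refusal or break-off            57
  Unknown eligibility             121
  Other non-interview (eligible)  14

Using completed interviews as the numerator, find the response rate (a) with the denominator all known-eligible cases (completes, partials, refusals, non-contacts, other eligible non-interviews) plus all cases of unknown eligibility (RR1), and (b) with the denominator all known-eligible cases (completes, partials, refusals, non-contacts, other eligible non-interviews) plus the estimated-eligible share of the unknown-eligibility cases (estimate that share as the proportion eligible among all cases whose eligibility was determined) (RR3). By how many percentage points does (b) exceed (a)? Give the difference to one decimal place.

1.9

Num: 89
Denom: 89 + 10 + 57 + 89 + 14 + 121 = 380
RR1 = 89 / 380 = 0.2342
Eligible (known): 89 + 10 + 57 + 89 + 14 = 259
e = 259 / (259 + 78) = 259 / 337 = 0.7685
e × U: 0.7685 × 121 = 92.99
Denom: 259 + 92.99 = 351.99
RR3 = 89 / 351.99 = 0.2528
Difference = 25.28 − 23.42 = 1.86 percentage points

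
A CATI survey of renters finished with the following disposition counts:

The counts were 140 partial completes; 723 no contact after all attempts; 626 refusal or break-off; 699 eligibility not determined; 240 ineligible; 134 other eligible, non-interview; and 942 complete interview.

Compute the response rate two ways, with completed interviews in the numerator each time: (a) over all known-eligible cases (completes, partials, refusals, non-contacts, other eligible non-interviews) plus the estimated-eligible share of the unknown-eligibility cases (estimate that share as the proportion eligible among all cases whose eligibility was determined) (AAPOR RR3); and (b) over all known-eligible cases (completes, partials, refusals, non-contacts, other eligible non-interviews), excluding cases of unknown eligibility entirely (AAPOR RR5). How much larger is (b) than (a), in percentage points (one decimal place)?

Num: 942
Determined eligible: 942 + 140 + 626 + 723 + 134 = 2565
e = 2565 / (2565 + 240) = 2565 / 2805 = 0.9144
Eligible share of unknowns: 0.9144 × 699 = 639.17
Base: 2565 + 639.17 = 3204.17
RR3 = 942 / 3204.17 = 0.2940
Base: 942 + 140 + 626 + 723 + 134 = 2565
RR5 = 942 / 2565 = 0.3673
Difference = 36.73 − 29.40 = 7.33 percentage points

7.3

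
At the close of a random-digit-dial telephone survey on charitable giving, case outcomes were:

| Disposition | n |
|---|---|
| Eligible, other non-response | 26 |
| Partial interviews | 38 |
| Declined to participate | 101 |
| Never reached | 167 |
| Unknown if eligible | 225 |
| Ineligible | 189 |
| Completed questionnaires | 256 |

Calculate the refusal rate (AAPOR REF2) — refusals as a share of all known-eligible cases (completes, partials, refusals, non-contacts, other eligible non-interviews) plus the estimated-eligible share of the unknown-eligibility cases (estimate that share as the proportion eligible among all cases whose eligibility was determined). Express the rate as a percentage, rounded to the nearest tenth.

13.3%

Numerator → 101
Known eligible → 256 + 38 + 101 + 167 + 26 = 588
e = 588 / (588 + 189) = 588 / 777 = 0.7568
Eligible share of unknowns → 0.7568 × 225 = 170.28
Denom → 588 + 170.28 = 758.28
REF2 = 101 / 758.28 = 0.1332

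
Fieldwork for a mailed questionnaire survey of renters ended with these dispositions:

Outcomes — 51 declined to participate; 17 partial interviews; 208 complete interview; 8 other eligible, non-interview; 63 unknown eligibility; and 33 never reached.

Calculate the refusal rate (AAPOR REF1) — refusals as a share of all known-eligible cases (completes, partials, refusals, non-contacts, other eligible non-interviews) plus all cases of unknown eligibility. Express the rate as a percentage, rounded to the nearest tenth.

13.4%

Numerator = 51
Base = 208 + 17 + 51 + 33 + 8 + 63 = 380
REF1 = 51 / 380 = 0.1342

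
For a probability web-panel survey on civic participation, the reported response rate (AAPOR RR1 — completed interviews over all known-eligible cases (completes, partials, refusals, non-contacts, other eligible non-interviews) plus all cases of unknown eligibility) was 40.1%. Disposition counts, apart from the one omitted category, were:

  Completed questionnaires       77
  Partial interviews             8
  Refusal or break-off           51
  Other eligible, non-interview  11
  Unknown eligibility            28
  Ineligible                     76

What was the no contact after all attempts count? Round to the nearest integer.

RR1 = 77 / D = 0.401
D = 77 / 0.401 = 192.0
Remaining denominator categories sum to 175
no contact after all attempts = 192.0 − 175 ≈ 17

17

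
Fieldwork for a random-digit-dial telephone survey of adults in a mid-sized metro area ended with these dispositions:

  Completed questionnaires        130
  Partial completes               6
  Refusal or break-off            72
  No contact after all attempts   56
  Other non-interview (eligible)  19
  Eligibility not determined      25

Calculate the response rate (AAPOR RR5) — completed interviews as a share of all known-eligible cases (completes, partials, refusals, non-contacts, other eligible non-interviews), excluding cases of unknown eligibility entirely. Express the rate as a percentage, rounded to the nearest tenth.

Top → 130
Base → 130 + 6 + 72 + 56 + 19 = 283
RR5 = 130 / 283 = 0.4594

45.9%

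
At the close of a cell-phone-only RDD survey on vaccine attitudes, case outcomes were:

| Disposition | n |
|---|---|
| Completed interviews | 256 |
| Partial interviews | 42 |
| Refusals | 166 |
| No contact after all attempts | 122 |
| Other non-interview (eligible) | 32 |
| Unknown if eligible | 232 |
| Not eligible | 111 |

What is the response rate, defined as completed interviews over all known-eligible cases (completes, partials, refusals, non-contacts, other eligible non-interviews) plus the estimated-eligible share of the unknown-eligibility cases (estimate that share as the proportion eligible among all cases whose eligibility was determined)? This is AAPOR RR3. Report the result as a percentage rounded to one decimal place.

31.4%

Num: 256
Known eligible: 256 + 42 + 166 + 122 + 32 = 618
e = 618 / (618 + 111) = 618 / 729 = 0.8477
Eligible share of unknowns: 0.8477 × 232 = 196.67
Denom: 618 + 196.67 = 814.67
RR3 = 256 / 814.67 = 0.3142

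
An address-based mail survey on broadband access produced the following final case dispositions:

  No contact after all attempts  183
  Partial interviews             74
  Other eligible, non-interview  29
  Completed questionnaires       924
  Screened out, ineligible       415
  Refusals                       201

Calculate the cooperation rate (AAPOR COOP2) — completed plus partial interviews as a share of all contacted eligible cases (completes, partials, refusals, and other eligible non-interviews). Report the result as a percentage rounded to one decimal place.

Numerator → 924 + 74 = 998
Denom → 924 + 74 + 201 + 29 = 1228
COOP2 = 998 / 1228 = 0.8127

81.3%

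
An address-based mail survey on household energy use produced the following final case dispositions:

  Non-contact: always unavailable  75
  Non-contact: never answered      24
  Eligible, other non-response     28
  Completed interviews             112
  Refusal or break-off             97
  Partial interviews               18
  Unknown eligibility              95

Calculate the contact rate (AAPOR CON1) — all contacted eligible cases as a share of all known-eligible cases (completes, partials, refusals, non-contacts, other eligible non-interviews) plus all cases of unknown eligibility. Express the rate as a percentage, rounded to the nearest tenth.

56.8%

No contact after all attempts = 24 + 75 = 99
Top = 112 + 18 + 97 + 28 = 255
Denom = 112 + 18 + 97 + 99 + 28 + 95 = 449
CON1 = 255 / 449 = 0.5679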